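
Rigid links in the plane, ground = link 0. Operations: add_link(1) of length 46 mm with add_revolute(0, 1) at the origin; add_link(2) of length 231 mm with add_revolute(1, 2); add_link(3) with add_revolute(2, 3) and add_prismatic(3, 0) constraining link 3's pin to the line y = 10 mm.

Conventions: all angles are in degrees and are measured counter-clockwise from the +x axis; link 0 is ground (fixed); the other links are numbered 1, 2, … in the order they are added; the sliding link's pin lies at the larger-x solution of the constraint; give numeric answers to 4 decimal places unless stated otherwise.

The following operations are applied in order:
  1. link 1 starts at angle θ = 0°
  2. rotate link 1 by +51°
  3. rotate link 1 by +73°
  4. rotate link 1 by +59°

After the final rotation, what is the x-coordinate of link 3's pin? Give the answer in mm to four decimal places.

geometry: r = 46 mm, L = 231 mm, e = 10 mm; θ starts at 0°
rotate link 1 by +51°: θ ← 0° +51° = 51°
rotate link 1 by +73°: θ ← 51° +73° = 124°
rotate link 1 by +59°: θ ← 124° +59° = 183°
crank pin P = (r cos θ, r sin θ) = (-45.936959, -2.407454)
h = r sin θ − e = -2.407454 − 10 = -12.407454
x = r cos θ + √(L² − h²) = -45.936959 + 230.666545 = 184.729587

184.7296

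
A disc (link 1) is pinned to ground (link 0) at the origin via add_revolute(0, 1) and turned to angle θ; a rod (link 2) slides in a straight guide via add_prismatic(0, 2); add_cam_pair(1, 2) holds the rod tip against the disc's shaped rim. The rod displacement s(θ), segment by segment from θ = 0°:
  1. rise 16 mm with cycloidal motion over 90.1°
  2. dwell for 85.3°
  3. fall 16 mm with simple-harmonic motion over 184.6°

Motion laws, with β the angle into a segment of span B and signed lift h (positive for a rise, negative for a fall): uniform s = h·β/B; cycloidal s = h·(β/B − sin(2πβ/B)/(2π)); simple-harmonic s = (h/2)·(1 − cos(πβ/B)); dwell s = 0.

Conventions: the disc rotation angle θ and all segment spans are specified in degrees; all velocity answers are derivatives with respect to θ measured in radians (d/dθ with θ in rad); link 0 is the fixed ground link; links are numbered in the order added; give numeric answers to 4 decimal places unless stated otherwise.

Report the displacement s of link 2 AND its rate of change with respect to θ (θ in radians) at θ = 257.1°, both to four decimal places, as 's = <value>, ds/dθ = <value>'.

segment 1 (0° to 90.1°, cycloidal, h = 16) is passed completely: s = 0.0000 + (16) = 16.0000
segment 2 (90.1° to 175.4°, dwell): s unchanged at 16.0000
θ = 257.1° falls in segment 3 (175.4° to 360°, simple-harmonic, h = -16): β = 257.1 − 175.4 = 81.7°, B = 184.6°; Δs = -16/2·(1 − cos(π·0.4426)) = -6.5647; s = 16.0000 − 6.5647 = 9.4353
velocity in seg [175.4°–360°] (simple-harmonic), θ in radians: β = 81.7° = 1.4259 rad, B = 184.6° = 3.2219 rad; ds/dθ = (πh/(2B)) sin(πβ/B) = (π·(-16)/(2·3.2219)) sin(π·0.4426) = -7.674068 mm/rad

s = 9.4353, ds/dθ = -7.6741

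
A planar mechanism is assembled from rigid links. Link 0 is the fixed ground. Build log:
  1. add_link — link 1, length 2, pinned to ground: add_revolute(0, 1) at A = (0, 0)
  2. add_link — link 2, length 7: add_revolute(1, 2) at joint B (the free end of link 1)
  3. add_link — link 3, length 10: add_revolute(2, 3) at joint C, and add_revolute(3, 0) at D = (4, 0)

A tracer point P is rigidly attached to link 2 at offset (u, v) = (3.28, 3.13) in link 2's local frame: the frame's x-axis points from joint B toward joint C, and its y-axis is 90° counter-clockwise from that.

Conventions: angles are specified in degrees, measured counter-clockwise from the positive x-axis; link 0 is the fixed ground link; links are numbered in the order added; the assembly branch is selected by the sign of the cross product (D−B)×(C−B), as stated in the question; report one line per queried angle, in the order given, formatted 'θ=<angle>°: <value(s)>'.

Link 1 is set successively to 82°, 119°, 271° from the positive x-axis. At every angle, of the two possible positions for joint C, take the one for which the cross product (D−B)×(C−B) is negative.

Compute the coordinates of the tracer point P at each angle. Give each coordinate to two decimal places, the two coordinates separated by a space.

A=(0,0), D=(4.00,0)
θ=82°: B = A + 2.00·(cos82°, sin82°) = (0.2783, 1.9805)
θ=82°: |BD| = 4.2158
θ=82°: circle(B,7.00) ∩ circle(D,10.00): a=-3.9407, h=5.7854
θ=82°:   candidates: C₊=(-0.4825,8.9391) cross=24.390; C₋=(-5.9183,-1.2754) cross=-24.390
θ=82°:   branch - wants cross < 0 → take C=(-5.9183,-1.2754) (cross=-24.390)
θ=82°: ex = (C−B)/|BC| = (-0.8852,-0.4651); ey = (0.4651,-0.8852)
θ=82°: P = B + 3.28·ex + 3.13·ey = (-1.1694,-2.3159)
θ=119°: B = A + 2.00·(cos119°, sin119°) = (-0.9696, 1.7492)
θ=119°: |BD| = 5.2685
θ=119°: circle(B,7.00) ∩ circle(D,10.00): a=-2.2059, h=6.6434
θ=119°:   candidates: C₊=(-0.8446,8.7481) cross=35.000; C₋=(-5.2561,-3.7849) cross=-35.000
θ=119°:   branch - wants cross < 0 → take C=(-5.2561,-3.7849) (cross=-35.000)
θ=119°: ex = (C−B)/|BC| = (-0.6123,-0.7906); ey = (0.7906,-0.6123)
θ=119°: P = B + 3.28·ex + 3.13·ey = (-0.5036,-2.7605)
θ=271°: B = A + 2.00·(cos271°, sin271°) = (0.0349, -1.9997)
θ=271°: |BD| = 4.4408
θ=271°: circle(B,7.00) ∩ circle(D,10.00): a=-3.5218, h=6.0495
θ=271°:   candidates: C₊=(-5.8337,1.8159) cross=26.865; C₋=(-0.3855,-8.9871) cross=-26.865
θ=271°:   branch - wants cross < 0 → take C=(-0.3855,-8.9871) (cross=-26.865)
θ=271°: ex = (C−B)/|BC| = (-0.0601,-0.9982); ey = (0.9982,-0.0601)
θ=271°: P = B + 3.28·ex + 3.13·ey = (2.9623,-5.4618)

θ=82°: -1.17 -2.32
θ=119°: -0.50 -2.76
θ=271°: 2.96 -5.46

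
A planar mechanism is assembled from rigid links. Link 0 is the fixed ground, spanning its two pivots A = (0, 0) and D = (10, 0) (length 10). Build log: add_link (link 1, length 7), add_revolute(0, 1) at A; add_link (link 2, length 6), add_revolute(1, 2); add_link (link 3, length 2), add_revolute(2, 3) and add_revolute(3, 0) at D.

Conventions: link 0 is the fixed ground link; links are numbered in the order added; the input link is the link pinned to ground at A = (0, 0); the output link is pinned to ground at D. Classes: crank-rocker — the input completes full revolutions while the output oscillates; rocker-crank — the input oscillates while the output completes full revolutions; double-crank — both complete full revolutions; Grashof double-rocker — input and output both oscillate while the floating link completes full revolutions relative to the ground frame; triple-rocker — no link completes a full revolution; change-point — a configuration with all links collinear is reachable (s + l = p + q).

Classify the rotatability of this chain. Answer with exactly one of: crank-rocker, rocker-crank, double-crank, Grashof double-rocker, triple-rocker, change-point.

lengths: ground=10, input=7, coupler=6, output=2
sorted: s=2 (shortest), l=10 (longest), p+q=13
s + l = 12 vs p + q = 13
s + l < p + q (Grashof) with shortest = output link → rocker-crank

rocker-crank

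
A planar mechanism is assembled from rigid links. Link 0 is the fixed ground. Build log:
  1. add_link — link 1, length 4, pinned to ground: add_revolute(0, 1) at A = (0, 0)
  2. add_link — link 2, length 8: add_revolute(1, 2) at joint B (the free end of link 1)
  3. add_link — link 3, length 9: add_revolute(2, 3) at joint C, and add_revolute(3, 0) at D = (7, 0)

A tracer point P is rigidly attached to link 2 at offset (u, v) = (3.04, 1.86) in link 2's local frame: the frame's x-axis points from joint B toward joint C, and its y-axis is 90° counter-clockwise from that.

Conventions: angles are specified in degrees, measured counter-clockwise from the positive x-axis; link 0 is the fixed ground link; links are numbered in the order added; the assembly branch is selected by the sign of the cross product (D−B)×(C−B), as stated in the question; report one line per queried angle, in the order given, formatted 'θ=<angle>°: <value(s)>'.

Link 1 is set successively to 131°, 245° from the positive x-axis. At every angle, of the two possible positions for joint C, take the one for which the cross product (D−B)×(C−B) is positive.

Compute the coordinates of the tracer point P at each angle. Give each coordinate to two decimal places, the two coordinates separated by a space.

A=(0,0), D=(7.00,0)
θ=131°: B = A + 4.00·(cos131°, sin131°) = (-2.6242, 3.0188)
θ=131°: |BD| = 10.0866
θ=131°: circle(B,8.00) ∩ circle(D,9.00): a=4.2006, h=6.8085
θ=131°:   candidates: C₊=(3.4215,8.2580) cross=68.674; C₋=(-0.6539,-4.7347) cross=-68.674
θ=131°:   branch + wants cross > 0 → take C=(3.4215,8.2580) (cross=68.674)
θ=131°: ex = (C−B)/|BC| = (0.7557,0.6549); ey = (-0.6549,0.7557)
θ=131°: P = B + 3.04·ex + 1.86·ey = (-1.5450,6.4154)
θ=245°: B = A + 4.00·(cos245°, sin245°) = (-1.6905, -3.6252)
θ=245°: |BD| = 9.4163
θ=245°: circle(B,8.00) ∩ circle(D,9.00): a=3.8055, h=7.0369
θ=245°:   candidates: C₊=(-0.8875,4.3344) cross=66.262; C₋=(4.5308,-8.6547) cross=-66.262
θ=245°:   branch + wants cross > 0 → take C=(-0.8875,4.3344) (cross=66.262)
θ=245°: ex = (C−B)/|BC| = (0.1004,0.9950); ey = (-0.9950,0.1004)
θ=245°: P = B + 3.04·ex + 1.86·ey = (-3.2360,-0.4139)

θ=131°: -1.54 6.42
θ=245°: -3.24 -0.41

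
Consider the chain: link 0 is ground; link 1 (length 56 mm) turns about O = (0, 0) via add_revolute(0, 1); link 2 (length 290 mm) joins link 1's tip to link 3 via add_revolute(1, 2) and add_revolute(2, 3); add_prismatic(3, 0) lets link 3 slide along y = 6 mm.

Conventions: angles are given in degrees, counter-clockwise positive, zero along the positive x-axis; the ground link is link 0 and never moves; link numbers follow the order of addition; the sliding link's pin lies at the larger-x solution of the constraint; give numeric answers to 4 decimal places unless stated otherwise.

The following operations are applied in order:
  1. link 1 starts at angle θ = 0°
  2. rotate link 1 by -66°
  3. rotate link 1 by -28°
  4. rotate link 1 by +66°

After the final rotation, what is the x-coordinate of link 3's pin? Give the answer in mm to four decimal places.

geometry: r = 56 mm, L = 290 mm, e = 6 mm; θ starts at 0°
rotate link 1 by -66°: θ ← 0° -66° = -66°
rotate link 1 by -28°: θ ← -66° -28° = -94°
rotate link 1 by +66°: θ ← -94° +66° = -28°
crank pin P = (r cos θ, r sin θ) = (49.445065, -26.290408)
h = r sin θ − e = -26.290408 − 6 = -32.290408
x = r cos θ + √(L² − h²) = 49.445065 + 288.196686 = 337.641751

337.6418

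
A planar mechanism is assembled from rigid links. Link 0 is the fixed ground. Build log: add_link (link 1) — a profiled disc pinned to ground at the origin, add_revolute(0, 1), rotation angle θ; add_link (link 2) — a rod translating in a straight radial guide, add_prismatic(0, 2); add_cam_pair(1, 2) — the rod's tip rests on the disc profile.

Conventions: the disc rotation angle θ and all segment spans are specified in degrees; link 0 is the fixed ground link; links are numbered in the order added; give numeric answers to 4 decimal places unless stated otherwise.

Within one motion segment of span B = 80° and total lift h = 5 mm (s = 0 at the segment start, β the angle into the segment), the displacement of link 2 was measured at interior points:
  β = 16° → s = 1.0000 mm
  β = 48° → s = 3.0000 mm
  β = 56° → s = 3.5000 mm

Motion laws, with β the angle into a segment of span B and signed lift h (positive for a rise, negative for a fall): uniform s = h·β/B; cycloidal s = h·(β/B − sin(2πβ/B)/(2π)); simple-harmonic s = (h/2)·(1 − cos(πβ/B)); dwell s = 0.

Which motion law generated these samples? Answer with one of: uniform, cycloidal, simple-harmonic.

candidates at β/B = r: uniform s = h·r (linear in β); cycloidal s = h·(r − sin(2πr)/(2π)); simple-harmonic s = (h/2)(1 − cos(πr))
β=16°: printed 1.0000 | uniform 1.0000, cycloidal 0.2432, simple-harmonic 0.4775
β=48°: printed 3.0000 | uniform 3.0000, cycloidal 3.4677, simple-harmonic 3.2725
β=56°: printed 3.5000 | uniform 3.5000, cycloidal 4.2568, simple-harmonic 3.9695
only one law matches every sample → uniform

uniform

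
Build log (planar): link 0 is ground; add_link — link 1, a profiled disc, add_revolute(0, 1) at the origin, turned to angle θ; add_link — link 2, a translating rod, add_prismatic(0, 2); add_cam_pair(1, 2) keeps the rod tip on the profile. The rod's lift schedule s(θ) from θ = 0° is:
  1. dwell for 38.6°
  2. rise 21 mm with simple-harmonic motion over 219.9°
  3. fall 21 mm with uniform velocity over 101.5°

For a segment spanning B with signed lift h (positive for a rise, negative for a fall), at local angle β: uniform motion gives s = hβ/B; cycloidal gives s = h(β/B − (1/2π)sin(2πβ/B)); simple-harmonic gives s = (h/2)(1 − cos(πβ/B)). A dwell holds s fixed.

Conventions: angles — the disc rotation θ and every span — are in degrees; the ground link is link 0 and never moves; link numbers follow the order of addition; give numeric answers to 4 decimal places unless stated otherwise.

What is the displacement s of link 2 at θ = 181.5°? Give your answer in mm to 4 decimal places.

seg 1 [0°–38.6°] dwell: s stays 0.0000
seg 2 [38.6°–258.5°] simple-harmonic, h=21: θ=181.5° here. β=142.9, B=219.9. 21/2·(1 − cos(π·0.6498)) = 15.2622 → s = 15.2622

15.2622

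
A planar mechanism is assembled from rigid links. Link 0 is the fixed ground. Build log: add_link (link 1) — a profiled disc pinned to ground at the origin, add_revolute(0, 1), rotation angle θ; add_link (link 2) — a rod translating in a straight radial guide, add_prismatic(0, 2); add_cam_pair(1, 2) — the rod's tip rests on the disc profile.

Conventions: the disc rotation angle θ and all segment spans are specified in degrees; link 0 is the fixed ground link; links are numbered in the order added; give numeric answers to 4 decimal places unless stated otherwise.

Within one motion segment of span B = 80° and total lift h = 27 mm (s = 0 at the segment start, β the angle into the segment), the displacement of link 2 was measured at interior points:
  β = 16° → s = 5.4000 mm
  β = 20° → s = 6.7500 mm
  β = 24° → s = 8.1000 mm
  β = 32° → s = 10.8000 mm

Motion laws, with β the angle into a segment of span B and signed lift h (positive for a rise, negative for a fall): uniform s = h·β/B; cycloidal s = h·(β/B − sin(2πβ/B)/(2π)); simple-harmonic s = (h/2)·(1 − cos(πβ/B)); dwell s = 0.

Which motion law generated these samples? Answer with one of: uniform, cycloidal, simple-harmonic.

candidates at β/B = r: uniform s = h·r (linear in β); cycloidal s = h·(r − sin(2πr)/(2π)); simple-harmonic s = (h/2)(1 − cos(πr))
β=16°: printed 5.4000 | uniform 5.4000, cycloidal 1.3131, simple-harmonic 2.5783
β=20°: printed 6.7500 | uniform 6.7500, cycloidal 2.4528, simple-harmonic 3.9541
β=24°: printed 8.1000 | uniform 8.1000, cycloidal 4.0131, simple-harmonic 5.5649
β=32°: printed 10.8000 | uniform 10.8000, cycloidal 8.2742, simple-harmonic 9.3283
only one law matches every sample → uniform

uniform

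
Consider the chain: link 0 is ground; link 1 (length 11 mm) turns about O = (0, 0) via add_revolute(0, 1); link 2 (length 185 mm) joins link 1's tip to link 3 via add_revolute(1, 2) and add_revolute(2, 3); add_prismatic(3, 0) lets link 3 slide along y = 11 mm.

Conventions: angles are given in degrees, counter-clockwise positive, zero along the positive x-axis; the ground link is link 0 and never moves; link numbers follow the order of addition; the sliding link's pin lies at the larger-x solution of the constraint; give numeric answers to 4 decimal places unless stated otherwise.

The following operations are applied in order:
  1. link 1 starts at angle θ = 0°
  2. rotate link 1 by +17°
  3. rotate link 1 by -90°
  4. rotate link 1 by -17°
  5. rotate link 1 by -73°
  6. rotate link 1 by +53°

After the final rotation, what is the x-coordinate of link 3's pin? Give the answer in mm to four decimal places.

geometry: r = 11 mm, L = 185 mm, e = 11 mm; θ starts at 0°
rotate link 1 by +17°: θ ← 0° +17° = 17°
rotate link 1 by -90°: θ ← 17° -90° = -73°
rotate link 1 by -17°: θ ← -73° -17° = -90°
rotate link 1 by -73°: θ ← -90° -73° = -163°
rotate link 1 by +53°: θ ← -163° +53° = -110°
crank pin P = (r cos θ, r sin θ) = (-3.762222, -10.336619)
h = r sin θ − e = -10.336619 − 11 = -21.336619
x = r cos θ + √(L² − h²) = -3.762222 + 183.765472 = 180.003250

180.0033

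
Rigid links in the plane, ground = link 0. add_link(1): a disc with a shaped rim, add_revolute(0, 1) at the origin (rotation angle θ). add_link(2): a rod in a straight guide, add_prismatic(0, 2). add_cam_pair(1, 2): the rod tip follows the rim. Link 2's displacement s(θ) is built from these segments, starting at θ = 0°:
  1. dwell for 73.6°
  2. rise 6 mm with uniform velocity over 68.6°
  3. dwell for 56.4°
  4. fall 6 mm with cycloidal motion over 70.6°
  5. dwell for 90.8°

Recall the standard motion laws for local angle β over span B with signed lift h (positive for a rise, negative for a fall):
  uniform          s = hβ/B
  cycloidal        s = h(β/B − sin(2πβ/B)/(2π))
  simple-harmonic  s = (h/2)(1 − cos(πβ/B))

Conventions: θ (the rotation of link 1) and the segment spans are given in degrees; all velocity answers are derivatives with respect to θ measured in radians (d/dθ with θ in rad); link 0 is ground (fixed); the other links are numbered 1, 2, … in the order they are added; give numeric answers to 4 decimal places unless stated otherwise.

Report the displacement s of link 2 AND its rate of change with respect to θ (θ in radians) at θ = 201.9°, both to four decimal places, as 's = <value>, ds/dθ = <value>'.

segment 1 (0° to 73.6°, dwell): s unchanged at 0.0000
segment 2 (73.6° to 142.2°, uniform, h = 6) is passed completely: s = 0.0000 + (6) = 6.0000
segment 3 (142.2° to 198.6°, dwell): s unchanged at 6.0000
θ = 201.9° falls in segment 4 (198.6° to 269.2°, cycloidal, h = -6): β = 201.9 − 198.6 = 3.3°, B = 70.6°; Δs = -6·(0.0467 − sin(2π·0.0467)/(2π)) = -0.0040; s = 6.0000 − 0.0040 = 5.9960
velocity in seg [198.6°–269.2°] (cycloidal), θ in radians: β = 3.3° = 0.0576 rad, B = 70.6° = 1.2322 rad; ds/dθ = (h/B)(1 − cos(2πβ/B)) = ((-6)/1.2322)(1 − cos(2π·0.0467)) = -0.208494 mm/rad

s = 5.9960, ds/dθ = -0.2085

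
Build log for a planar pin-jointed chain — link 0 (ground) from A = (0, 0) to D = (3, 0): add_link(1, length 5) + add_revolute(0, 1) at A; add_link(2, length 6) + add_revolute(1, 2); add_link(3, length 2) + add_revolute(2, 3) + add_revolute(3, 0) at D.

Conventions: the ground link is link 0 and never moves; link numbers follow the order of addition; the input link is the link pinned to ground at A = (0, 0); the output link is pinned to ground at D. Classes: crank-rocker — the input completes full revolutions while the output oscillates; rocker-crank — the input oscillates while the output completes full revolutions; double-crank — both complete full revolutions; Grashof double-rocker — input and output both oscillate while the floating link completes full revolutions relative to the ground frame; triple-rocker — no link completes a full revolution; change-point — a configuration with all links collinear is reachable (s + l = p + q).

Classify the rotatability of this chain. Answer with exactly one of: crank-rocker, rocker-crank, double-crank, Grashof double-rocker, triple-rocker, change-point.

lengths: ground=3, input=5, coupler=6, output=2
sorted: s=2 (shortest), l=6 (longest), p+q=8
s + l = 8 vs p + q = 8
s + l = p + q → change-point (collinear configuration reachable)

change-point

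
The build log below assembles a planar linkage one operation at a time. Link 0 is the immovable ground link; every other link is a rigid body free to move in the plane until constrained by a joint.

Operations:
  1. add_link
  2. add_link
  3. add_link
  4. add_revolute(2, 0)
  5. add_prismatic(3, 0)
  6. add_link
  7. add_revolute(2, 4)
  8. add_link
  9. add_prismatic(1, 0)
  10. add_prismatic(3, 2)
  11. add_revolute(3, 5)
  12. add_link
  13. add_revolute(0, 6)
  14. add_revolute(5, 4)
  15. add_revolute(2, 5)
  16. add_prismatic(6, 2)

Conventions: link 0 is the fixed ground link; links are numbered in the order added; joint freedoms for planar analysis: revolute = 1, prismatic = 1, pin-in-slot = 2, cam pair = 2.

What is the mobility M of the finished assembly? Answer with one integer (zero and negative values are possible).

ground; <1,0,0>
#1 <2,0,0>
#2 <3,0,0>
#3 <4,0,0>
R:2↔0 J1 <4,1,0>
P:3↔0 J1 <4,2,0>
#4 <5,2,0>
R:2↔4 J1 <5,3,0>
#5 <6,3,0>
P:1↔0 J1 <6,4,0>
P:3↔2 J1 <6,5,0>
R:3↔5 J1 <6,6,0>
#6 <7,6,0>
R:0↔6 J1 <7,7,0>
R:5↔4 J1 <7,8,0>
R:2↔5 J1 <7,9,0>
P:6↔2 J1 <7,10,0>
3×6 − 2×10 − 1×0 = -2

M = -2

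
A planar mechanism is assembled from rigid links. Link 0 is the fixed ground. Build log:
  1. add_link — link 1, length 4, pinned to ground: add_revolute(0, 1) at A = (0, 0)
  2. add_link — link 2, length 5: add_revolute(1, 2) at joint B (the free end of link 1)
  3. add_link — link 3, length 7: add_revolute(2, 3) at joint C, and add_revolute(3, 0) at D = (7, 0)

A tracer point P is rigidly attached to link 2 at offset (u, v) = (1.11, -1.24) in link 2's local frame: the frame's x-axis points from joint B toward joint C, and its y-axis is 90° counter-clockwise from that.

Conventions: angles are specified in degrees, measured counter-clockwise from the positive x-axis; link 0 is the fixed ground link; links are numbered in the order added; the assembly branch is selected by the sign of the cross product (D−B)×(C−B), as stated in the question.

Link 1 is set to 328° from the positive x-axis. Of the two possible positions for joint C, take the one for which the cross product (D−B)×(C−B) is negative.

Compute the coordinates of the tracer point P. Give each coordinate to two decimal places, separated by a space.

A=(0,0), D=(7.00,0)
B = A + 4.00·(cos328°, sin328°) = (3.3922, -2.1197)
|BD| = 4.1844
circle(B,5.00) ∩ circle(D,7.00): a=-0.7756, h=4.9395
  candidates: C₊=(0.2213,1.7463) cross=20.669; C₋=(5.2257,-6.7714) cross=-20.669
  branch - wants cross < 0 → take C=(5.2257,-6.7714) (cross=-20.669)
ex = (C−B)/|BC| = (0.3667,-0.9303); ey = (0.9303,0.3667)
P = B + 1.11·ex + -1.24·ey = (2.6456,-3.6071)

2.65 -3.61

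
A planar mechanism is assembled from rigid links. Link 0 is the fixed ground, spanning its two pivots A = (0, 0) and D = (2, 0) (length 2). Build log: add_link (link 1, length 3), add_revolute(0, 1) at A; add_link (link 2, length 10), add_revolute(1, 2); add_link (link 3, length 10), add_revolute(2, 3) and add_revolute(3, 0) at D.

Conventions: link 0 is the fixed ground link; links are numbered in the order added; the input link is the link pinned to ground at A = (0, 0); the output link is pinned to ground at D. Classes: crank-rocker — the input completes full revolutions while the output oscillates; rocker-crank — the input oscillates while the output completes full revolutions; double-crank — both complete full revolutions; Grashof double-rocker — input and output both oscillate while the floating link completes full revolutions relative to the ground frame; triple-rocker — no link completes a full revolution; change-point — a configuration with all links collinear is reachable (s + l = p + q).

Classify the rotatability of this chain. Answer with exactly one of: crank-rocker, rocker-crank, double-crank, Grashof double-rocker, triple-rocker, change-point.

lengths: ground=2, input=3, coupler=10, output=10
sorted: s=2 (shortest), l=10 (longest), p+q=13
s + l = 12 vs p + q = 13
s + l < p + q (Grashof) with shortest = ground link → double-crank

double-crank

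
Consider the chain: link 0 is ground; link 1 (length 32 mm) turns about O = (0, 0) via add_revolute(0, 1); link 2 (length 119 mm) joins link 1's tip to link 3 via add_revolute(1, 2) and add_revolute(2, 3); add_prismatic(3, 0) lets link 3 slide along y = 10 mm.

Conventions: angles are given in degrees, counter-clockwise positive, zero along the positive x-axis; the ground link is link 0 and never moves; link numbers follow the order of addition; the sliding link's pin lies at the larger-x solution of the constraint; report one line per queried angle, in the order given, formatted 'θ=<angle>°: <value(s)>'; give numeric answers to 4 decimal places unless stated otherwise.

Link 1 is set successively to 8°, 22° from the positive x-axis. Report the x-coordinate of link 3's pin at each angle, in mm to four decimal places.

geometry: r = 32 mm, L = 119 mm, e = 10 mm
θ=8°: crank pin P = (r cos θ, r sin θ) = (31.688578, 4.453539)
θ=8°: h = r sin θ − e = 4.453539 − 10 = -5.546461
θ=8°: x = r cos θ + √(L² − h²) = 31.688578 + 118.870672 = 150.559251
θ=22°: crank pin P = (r cos θ, r sin θ) = (29.669883, 11.987411)
θ=22°: h = r sin θ − e = 11.987411 − 10 = 1.987411
θ=22°: x = r cos θ + √(L² − h²) = 29.669883 + 118.983403 = 148.653286

θ=8°: 150.5593
θ=22°: 148.6533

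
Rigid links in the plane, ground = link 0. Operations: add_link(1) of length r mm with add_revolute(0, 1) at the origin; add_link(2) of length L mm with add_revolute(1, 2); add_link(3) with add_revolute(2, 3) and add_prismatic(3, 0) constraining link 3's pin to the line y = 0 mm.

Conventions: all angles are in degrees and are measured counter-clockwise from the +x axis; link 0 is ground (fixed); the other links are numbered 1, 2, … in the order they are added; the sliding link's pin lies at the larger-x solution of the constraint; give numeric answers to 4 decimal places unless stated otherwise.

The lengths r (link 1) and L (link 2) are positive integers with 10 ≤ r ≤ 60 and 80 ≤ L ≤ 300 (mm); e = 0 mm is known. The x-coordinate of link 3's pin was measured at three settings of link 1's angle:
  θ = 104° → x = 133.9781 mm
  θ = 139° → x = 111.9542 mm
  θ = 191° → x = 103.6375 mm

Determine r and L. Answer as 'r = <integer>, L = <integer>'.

constraint per measurement: (x − r cos θ)² + (r sin θ − e)² = L²
subtracting the θ₁ and θ₂ equations cancels the r² and L² terms:
r = (x₁² − x₂²) / (2[(x₁cos θ₁ + e sin θ₁) − (x₂cos θ₂ + e sin θ₂)]) = 52.0000 → r = 52
L² = (x₁ − r cos θ₁)² + (r sin θ₁ − e)² = 24025.0038 → L = 155.0000 → L = 155
check at θ₃=191°: x = 103.6375 (printed 103.6375) ✓

r = 52, L = 155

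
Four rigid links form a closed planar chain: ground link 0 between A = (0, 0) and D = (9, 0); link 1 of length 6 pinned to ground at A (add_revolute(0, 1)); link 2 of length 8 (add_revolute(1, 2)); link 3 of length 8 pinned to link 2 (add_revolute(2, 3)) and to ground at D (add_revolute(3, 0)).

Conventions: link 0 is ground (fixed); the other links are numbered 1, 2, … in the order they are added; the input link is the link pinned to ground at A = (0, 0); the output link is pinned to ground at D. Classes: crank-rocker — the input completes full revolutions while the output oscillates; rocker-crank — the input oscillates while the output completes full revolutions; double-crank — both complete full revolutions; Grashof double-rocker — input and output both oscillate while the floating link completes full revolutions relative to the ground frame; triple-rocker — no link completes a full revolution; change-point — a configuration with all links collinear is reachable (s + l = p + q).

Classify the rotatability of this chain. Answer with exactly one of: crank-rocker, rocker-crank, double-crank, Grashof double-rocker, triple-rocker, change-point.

lengths: ground=9, input=6, coupler=8, output=8
sorted: s=6 (shortest), l=9 (longest), p+q=16
s + l = 15 vs p + q = 16
s + l < p + q (Grashof) with shortest = input link → crank-rocker

crank-rocker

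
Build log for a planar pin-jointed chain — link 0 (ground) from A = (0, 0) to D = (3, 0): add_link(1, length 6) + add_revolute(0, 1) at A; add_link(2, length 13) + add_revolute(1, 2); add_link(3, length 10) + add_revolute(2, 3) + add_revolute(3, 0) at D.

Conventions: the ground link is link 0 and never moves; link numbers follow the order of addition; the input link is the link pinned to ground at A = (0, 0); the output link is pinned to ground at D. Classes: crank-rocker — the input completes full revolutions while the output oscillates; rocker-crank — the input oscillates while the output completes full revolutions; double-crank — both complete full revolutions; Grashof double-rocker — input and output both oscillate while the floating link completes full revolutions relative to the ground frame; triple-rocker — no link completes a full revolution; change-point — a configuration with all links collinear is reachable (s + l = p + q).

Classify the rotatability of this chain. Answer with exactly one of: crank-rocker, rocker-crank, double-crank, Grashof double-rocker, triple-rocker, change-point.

lengths: ground=3, input=6, coupler=13, output=10
sorted: s=3 (shortest), l=13 (longest), p+q=16
s + l = 16 vs p + q = 16
s + l = p + q → change-point (collinear configuration reachable)

change-point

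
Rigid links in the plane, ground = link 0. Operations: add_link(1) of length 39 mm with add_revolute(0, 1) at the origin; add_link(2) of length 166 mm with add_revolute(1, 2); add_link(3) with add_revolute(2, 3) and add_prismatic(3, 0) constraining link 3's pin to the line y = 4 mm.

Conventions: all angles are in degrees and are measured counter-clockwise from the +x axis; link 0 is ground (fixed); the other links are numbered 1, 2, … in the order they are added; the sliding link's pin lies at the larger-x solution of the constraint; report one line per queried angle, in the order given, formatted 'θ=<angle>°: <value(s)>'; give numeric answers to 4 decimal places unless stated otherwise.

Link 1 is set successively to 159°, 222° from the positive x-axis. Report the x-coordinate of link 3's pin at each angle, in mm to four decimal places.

geometry: r = 39 mm, L = 166 mm, e = 4 mm
θ=159°: crank pin P = (r cos θ, r sin θ) = (-36.409637, 13.976350)
θ=159°: h = r sin θ − e = 13.976350 − 4 = 9.976350
θ=159°: x = r cos θ + √(L² − h²) = -36.409637 + 165.699947 = 129.290310
θ=222°: crank pin P = (r cos θ, r sin θ) = (-28.982648, -26.096094)
θ=222°: h = r sin θ − e = -26.096094 − 4 = -30.096094
θ=222°: x = r cos θ + √(L² − h²) = -28.982648 + 163.248967 = 134.266319

θ=159°: 129.2903
θ=222°: 134.2663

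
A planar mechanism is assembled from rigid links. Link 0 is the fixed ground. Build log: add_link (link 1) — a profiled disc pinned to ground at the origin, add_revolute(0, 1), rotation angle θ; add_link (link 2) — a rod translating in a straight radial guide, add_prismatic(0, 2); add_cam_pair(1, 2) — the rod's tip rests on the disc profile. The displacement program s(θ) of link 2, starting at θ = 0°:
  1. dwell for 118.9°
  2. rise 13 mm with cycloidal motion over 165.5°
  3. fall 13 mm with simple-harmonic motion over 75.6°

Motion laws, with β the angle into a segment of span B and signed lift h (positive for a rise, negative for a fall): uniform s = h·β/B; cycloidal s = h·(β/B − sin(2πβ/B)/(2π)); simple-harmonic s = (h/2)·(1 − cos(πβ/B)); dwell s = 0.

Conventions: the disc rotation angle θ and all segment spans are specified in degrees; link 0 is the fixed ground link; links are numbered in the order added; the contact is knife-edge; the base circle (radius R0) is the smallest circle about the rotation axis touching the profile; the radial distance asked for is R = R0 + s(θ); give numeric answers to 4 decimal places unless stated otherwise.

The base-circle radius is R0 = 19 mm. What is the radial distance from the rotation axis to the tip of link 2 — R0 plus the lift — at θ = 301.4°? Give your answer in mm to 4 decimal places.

seg 1 [0°–118.9°] dwell: s stays 0.0000
seg 2 [118.9°–284.4°] cycloidal, h=13: full span → s += 13 → s = 13.0000
seg 3 [284.4°–360°] simple-harmonic, h=-13: θ=301.4° here. β=17, B=75.6. -13/2·(1 − cos(π·0.2249)) = -1.5556 → s = 11.4444
R = R0 + s = 19 + 11.4444 = 30.4444

30.4444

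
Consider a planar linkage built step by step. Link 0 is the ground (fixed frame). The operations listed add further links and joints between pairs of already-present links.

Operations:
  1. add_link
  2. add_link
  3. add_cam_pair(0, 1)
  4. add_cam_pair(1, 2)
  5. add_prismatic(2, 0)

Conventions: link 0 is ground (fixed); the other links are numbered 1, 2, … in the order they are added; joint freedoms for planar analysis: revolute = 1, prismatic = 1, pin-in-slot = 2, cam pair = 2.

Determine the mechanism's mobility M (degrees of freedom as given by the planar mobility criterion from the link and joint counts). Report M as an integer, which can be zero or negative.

ground; <1,0,0>
#1 <2,0,0>
#2 <3,0,0>
C:0↔1 J2 <3,0,1>
C:1↔2 J2 <3,0,2>
P:2↔0 J1 <3,1,2>
3×2 − 2×1 − 1×2 = 2

M = 2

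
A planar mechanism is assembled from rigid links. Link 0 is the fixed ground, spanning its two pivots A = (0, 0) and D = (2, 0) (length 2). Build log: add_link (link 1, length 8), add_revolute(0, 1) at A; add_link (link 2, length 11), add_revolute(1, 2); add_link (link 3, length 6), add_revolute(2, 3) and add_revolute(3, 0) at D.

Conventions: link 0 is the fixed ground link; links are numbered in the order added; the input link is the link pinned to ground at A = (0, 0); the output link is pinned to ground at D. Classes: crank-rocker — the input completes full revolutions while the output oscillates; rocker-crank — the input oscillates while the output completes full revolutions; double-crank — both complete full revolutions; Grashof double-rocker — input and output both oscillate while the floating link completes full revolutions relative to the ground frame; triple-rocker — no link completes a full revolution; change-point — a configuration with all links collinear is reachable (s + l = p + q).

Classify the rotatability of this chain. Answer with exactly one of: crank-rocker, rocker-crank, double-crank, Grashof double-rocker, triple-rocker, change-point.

lengths: ground=2, input=8, coupler=11, output=6
sorted: s=2 (shortest), l=11 (longest), p+q=14
s + l = 13 vs p + q = 14
s + l < p + q (Grashof) with shortest = ground link → double-crank

double-crank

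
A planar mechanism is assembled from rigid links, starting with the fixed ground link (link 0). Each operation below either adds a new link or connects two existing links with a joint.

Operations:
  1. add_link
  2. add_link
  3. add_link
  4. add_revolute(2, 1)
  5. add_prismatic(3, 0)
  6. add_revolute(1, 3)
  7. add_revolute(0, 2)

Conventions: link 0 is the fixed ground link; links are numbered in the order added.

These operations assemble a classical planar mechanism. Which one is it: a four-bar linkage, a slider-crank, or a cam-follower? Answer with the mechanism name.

links: 4 (incl. ground); joints: 3 revolute, 1 prismatic, 0 higher (cam) pair, forming one closed loop
4 links, 3 revolutes + 1 prismatic in one loop → slider-crank

slider-crank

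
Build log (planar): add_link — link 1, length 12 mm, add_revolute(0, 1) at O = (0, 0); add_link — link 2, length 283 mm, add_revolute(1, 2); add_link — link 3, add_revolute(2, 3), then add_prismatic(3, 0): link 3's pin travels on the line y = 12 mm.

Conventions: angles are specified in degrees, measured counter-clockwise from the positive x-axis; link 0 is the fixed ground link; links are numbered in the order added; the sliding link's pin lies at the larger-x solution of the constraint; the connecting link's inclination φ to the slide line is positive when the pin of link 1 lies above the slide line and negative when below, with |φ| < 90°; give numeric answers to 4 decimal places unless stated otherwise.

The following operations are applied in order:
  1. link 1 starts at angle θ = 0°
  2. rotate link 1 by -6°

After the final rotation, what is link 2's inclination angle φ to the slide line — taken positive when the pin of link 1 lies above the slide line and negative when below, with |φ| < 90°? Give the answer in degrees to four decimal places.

geometry: r = 12 mm, L = 283 mm, e = 12 mm; θ starts at 0°
rotate link 1 by -6°: θ ← 0° -6° = -6°
h = r sin θ − e = -1.254342 − 12 = -13.254342
sin φ = h / L = -13.254342 / 283 = -0.04683513
φ = arcsin(-0.04683513) = -2.684437°

-2.6844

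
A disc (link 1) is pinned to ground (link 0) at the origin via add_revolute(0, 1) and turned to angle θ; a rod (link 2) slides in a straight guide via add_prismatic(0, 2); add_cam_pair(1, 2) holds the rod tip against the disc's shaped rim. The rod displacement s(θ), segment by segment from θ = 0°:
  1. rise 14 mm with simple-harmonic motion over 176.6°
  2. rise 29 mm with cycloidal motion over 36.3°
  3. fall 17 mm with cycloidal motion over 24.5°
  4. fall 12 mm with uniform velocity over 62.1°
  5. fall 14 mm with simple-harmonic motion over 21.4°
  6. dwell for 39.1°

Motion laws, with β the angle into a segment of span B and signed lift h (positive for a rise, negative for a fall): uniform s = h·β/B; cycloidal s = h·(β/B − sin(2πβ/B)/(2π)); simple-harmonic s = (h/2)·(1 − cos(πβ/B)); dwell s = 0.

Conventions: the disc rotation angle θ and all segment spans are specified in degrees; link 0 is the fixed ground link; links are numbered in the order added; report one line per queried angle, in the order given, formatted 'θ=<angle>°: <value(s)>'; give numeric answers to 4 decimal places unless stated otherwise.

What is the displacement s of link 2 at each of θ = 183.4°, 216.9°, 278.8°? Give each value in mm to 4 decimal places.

segment 1 (0° to 176.6°, simple-harmonic, h = 14) is passed completely: s = 0.0000 + (14) = 14.0000
θ = 183.4° falls in segment 2 (176.6° to 212.9°, cycloidal, h = 29): β = 183.4 − 176.6 = 6.8°, B = 36.3°; Δs = 29·(0.1873 − sin(2π·0.1873)/(2π)) = 1.1703; s = 14.0000 + 1.1703 = 15.1703
segment 2 (176.6° to 212.9°, cycloidal, h = 29) is passed completely: s = 14.0000 + (29) = 43.0000
θ = 216.9° falls in segment 3 (212.9° to 237.4°, cycloidal, h = -17): β = 216.9 − 212.9 = 4°, B = 24.5°; Δs = -17·(0.1633 − sin(2π·0.1633)/(2π)) = -0.4618; s = 43.0000 − 0.4618 = 42.5382
segment 3 (212.9° to 237.4°, cycloidal, h = -17) is passed completely: s = 43.0000 + (-17) = 26.0000
θ = 278.8° falls in segment 4 (237.4° to 299.5°, uniform, h = -12): β = 278.8 − 237.4 = 41.4°, B = 62.1°; Δs = -12·41.4/62.1 = -8.0000; s = 26.0000 − 8.0000 = 18.0000

θ=183.4°: 15.1703
θ=216.9°: 42.5382
θ=278.8°: 18.0000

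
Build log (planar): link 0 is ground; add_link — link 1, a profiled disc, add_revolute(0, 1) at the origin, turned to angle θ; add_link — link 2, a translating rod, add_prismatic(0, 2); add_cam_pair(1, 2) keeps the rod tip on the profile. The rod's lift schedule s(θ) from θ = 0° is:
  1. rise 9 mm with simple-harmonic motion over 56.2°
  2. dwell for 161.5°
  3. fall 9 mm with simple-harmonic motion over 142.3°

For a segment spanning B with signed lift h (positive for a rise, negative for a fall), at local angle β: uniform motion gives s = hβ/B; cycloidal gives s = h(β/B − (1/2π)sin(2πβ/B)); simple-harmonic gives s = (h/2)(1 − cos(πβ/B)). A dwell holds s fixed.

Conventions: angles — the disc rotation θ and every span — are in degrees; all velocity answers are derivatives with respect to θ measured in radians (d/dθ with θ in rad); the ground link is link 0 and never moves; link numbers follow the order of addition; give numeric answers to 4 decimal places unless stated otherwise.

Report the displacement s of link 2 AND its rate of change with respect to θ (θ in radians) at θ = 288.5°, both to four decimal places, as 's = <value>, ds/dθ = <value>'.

seg 1 [0°–56.2°] simple-harmonic, h=9: full span → s += 9 → s = 9.0000
seg 2 [56.2°–217.7°] dwell: s stays 9.0000
seg 3 [217.7°–360°] simple-harmonic, h=-9: θ=288.5° here. β=70.8, B=142.3. -9/2·(1 − cos(π·0.4975)) = -4.4652 → s = 4.5348
velocity in seg [217.7°–360°] (simple-harmonic), θ in radians: β = 70.8° = 1.2357 rad, B = 142.3° = 2.4836 rad; ds/dθ = (πh/(2B)) sin(πβ/B) = (π·(-9)/(2·2.4836)) sin(π·0.4975) = -5.692030 mm/rad

s = 4.5348, ds/dθ = -5.6920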